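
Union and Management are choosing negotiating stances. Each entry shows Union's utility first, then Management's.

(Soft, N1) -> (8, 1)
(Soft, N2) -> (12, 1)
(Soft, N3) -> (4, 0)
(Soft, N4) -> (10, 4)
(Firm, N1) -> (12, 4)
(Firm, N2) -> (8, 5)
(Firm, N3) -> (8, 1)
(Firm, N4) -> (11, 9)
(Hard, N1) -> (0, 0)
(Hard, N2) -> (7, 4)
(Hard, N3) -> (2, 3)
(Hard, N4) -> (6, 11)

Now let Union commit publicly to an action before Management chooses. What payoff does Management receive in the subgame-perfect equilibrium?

Solve by backward induction (Union leads).
- Soft → Management plays N4 (best of 1, 1, 0, 4); Union gets 10.
- Firm → Management plays N4 (best of 4, 5, 1, 9); Union gets 11.
- Hard → Management plays N4 (best of 0, 4, 3, 11); Union gets 6.
Maximizing over 10, 11, 6, Union chooses Firm. Subgame-perfect outcome: (Firm, N4) with payoffs (11, 9).

9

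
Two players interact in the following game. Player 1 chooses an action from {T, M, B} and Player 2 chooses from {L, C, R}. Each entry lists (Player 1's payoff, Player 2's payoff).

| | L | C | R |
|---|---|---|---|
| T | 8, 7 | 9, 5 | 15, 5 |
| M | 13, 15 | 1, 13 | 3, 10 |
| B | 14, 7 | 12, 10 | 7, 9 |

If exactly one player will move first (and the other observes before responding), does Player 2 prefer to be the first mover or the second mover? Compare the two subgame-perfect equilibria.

second

If Player 1 leads: Player 2's best replies are T→L, M→L, B→C; Player 1's induced payoffs 8, 13, 12; outcome (M, L), payoffs (13, 15).
If Player 2 leads: Player 1's best replies are L→B, C→B, R→T; Player 2's induced payoffs 7, 10, 5; outcome (B, C), payoffs (12, 10).
Player 2 gets 10 moving first and 15 moving second, so Player 2 prefers to move second.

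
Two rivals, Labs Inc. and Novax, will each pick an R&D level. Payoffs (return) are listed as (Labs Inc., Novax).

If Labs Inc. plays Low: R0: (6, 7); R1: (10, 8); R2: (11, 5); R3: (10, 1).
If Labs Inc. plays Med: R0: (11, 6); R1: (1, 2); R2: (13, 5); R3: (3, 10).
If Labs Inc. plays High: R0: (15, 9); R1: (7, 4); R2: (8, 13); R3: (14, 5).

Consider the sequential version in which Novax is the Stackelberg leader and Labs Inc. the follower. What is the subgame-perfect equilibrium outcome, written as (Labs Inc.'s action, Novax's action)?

(High, R0)

Backward induction with Novax moving first.
- R0 → Labs Inc. plays High (best of 6, 11, 15); Novax gets 9.
- R1 → Labs Inc. plays Low (best of 10, 1, 7); Novax gets 8.
- R2 → Labs Inc. plays Med (best of 11, 13, 8); Novax gets 5.
- R3 → Labs Inc. plays High (best of 10, 3, 14); Novax gets 5.
Maximizing over 9, 8, 5, 5, Novax chooses R0. Subgame-perfect outcome: (High, R0) with payoffs (15, 9).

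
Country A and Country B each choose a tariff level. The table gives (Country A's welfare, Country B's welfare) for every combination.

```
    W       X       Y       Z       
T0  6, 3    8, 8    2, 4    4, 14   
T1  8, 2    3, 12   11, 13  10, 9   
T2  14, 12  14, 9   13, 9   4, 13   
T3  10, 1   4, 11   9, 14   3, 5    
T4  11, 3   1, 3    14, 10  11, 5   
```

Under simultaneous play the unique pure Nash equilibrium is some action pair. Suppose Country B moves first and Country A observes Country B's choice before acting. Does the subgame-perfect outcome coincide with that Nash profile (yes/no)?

no

Backward induction with Country B moving first.
- W → Country A plays T2 (best of 6, 8, 14, 10, 11); Country B gets 12.
- X → Country A plays T2 (best of 8, 3, 14, 4, 1); Country B gets 9.
- Y → Country A plays T4 (best of 2, 11, 13, 9, 14); Country B gets 10.
- Z → Country A plays T4 (best of 4, 10, 4, 3, 11); Country B gets 5.
Among 12, 9, 10, 5, the best is 12 at W. Subgame-perfect outcome: (T2, W) with payoffs (14, 12).
Under simultaneous play:
Country A's best replies: W→T2; X→T2; Y→T4; Z→T4.
Country B's best replies: T0→Z; T1→Y; T2→Z; T3→Y; T4→Y.
The unique mutual best reply is (T4, Y), giving (14, 10).
Sequential outcome (T2, W) differs from the Nash profile (T4, Y).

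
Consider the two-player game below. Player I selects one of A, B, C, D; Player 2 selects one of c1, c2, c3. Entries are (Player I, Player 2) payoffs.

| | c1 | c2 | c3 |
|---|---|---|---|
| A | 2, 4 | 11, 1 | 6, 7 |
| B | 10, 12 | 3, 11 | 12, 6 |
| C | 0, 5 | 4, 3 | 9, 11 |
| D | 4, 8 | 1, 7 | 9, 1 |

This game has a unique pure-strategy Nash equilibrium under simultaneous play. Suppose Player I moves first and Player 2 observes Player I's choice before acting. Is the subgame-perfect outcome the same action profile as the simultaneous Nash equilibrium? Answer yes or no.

yes

Work backward from Player 2's decision.
- A: Player 2 compares 4, 1, 7 and picks c3; Player I would get 6.
- B: Player 2 compares 12, 11, 6 and picks c1; Player I would get 10.
- C: Player 2 compares 5, 3, 11 and picks c3; Player I would get 9.
- D: Player 2 compares 8, 7, 1 and picks c1; Player I would get 4.
Among 6, 10, 9, 4, the best is 10 at B. Subgame-perfect outcome: (B, c1) with payoffs (10, 12).
Under simultaneous play:
Player I's best replies: c1→B; c2→A; c3→B.
Player 2's best replies: A→c3; B→c1; C→c3; D→c1.
Only (B, c1) has each player best-responding; Nash payoffs (10, 12).
Sequential outcome (B, c1) coincides with the Nash profile (B, c1).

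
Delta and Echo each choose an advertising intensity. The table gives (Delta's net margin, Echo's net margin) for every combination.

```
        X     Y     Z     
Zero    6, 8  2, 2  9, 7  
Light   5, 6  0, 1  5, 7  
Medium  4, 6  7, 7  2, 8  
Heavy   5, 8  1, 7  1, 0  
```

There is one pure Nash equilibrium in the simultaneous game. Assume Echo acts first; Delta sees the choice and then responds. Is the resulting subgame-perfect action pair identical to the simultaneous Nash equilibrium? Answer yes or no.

yes

Delta best-responds to each possible Echo move:
- X: BR = Zero, leader payoff 8.
- Y: BR = Medium, leader payoff 7.
- Z: BR = Zero, leader payoff 7.
Maximizing over 8, 7, 7, Echo chooses X. Subgame-perfect outcome: (Zero, X) with payoffs (6, 8).
Under simultaneous play:
Delta's best replies: X→Zero; Y→Medium; Z→Zero.
Echo's best replies: Zero→X; Light→Z; Medium→Z; Heavy→X.
Only (Zero, X) has each player best-responding; Nash payoffs (6, 8).
Sequential outcome (Zero, X) coincides with the Nash profile (Zero, X).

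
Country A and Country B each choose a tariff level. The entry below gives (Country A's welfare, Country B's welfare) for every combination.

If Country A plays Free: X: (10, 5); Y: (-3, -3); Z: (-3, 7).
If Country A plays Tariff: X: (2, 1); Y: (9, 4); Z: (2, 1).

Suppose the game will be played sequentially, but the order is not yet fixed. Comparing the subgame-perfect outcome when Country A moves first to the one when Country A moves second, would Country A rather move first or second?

second

If Country A leads: Country B's best replies are Free→Z, Tariff→Y; Country A's induced payoffs -3, 9; outcome (Tariff, Y), payoffs (9, 4).
If Country B leads: Country A's best replies are X→Free, Y→Tariff, Z→Tariff; Country B's induced payoffs 5, 4, 1; outcome (Free, X), payoffs (10, 5).
Country A gets 9 moving first and 10 moving second, so Country A prefers to move second.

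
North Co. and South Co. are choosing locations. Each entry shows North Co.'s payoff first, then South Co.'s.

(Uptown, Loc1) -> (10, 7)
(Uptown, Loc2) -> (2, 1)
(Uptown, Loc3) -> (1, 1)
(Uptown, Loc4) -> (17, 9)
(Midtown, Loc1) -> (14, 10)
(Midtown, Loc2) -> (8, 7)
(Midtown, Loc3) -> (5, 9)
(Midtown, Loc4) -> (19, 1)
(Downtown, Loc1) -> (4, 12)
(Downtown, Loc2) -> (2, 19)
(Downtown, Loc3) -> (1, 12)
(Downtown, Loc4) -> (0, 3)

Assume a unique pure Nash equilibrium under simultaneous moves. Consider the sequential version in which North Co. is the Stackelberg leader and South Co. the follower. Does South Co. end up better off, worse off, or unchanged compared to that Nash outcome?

worse off

Solve by backward induction (North Co. leads).
- Uptown: BR = Loc4, leader payoff 17.
- Midtown: BR = Loc1, leader payoff 14.
- Downtown: BR = Loc2, leader payoff 2.
Among 17, 14, 2, the best is 17 at Uptown. Subgame-perfect outcome: (Uptown, Loc4) with payoffs (17, 9).
For the simultaneous game, intersect best replies.
North Co.'s best replies: Loc1→Midtown; Loc2→Midtown; Loc3→Midtown; Loc4→Midtown.
South Co.'s best replies: Uptown→Loc4; Midtown→Loc1; Downtown→Loc2.
Only (Midtown, Loc1) has each player best-responding; Nash payoffs (14, 10).
South Co. earns 9 sequentially versus 10 at the Nash outcome: worse off.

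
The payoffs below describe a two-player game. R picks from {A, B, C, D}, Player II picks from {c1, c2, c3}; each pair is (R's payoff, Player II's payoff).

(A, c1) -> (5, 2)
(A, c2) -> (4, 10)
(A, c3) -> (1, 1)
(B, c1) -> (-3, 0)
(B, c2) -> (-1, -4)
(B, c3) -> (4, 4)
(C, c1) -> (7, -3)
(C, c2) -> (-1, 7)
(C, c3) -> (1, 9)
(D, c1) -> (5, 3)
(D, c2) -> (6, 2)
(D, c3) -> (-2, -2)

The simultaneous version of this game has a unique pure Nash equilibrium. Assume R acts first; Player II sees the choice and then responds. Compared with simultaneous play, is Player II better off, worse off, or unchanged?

Work backward from Player II's decision.
- A: BR = c2, leader payoff 4.
- B: BR = c3, leader payoff 4.
- C: BR = c3, leader payoff 1.
- D: BR = c1, leader payoff 5.
Maximizing over 4, 4, 1, 5, R chooses D. Subgame-perfect outcome: (D, c1) with payoffs (5, 3).
Under simultaneous play:
R's best replies: c1→C; c2→D; c3→B.
Player II's best replies: A→c2; B→c3; C→c3; D→c1.
Only (B, c3) has each player best-responding; Nash payoffs (4, 4).
Player II earns 3 sequentially versus 4 at the Nash outcome: worse off.

worse off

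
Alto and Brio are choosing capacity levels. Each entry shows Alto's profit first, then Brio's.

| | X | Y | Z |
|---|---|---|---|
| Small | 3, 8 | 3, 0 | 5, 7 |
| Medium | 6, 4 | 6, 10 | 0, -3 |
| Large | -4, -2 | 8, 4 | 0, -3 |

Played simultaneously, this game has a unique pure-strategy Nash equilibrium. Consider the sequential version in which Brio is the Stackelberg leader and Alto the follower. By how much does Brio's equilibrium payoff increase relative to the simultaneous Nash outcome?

3

Backward induction with Brio moving first.
- X: BR = Medium, leader payoff 4.
- Y: BR = Large, leader payoff 4.
- Z: BR = Small, leader payoff 7.
Brio's induced payoffs are 4, 4, 7, so Brio commits to Z. Subgame-perfect outcome: (Small, Z) with payoffs (5, 7).
Now find the simultaneous Nash equilibrium.
Alto's best replies: X→Medium; Y→Large; Z→Small.
Brio's best replies: Small→X; Medium→Y; Large→Y.
The unique mutual best reply is (Large, Y), giving (8, 4).
Brio's commitment gain: 7 − 4 = 3.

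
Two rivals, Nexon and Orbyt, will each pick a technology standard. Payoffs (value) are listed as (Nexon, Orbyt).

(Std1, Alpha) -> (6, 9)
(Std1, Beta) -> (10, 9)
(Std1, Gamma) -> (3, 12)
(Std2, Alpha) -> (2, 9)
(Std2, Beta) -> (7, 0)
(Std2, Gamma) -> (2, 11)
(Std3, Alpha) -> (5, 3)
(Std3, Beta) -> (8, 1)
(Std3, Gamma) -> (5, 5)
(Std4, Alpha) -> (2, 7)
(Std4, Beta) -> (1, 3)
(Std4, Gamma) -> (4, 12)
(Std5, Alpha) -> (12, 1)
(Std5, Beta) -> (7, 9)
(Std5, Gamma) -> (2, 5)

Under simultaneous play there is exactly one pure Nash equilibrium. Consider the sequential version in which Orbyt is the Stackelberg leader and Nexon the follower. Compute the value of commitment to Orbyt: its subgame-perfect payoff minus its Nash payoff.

Work backward from Nexon's decision.
- Alpha → Nexon plays Std5 (best of 6, 2, 5, 2, 12); Orbyt gets 1.
- Beta → Nexon plays Std1 (best of 10, 7, 8, 1, 7); Orbyt gets 9.
- Gamma → Nexon plays Std3 (best of 3, 2, 5, 4, 2); Orbyt gets 5.
Maximizing over 1, 9, 5, Orbyt chooses Beta. Subgame-perfect outcome: (Std1, Beta) with payoffs (10, 9).
For the simultaneous game, intersect best replies.
Nexon's best replies: Alpha→Std5; Beta→Std1; Gamma→Std3.
Orbyt's best replies: Std1→Gamma; Std2→Gamma; Std3→Gamma; Std4→Gamma; Std5→Beta.
Only (Std3, Gamma) has each player best-responding; Nash payoffs (5, 5).
Orbyt's commitment gain: 9 − 5 = 4.

4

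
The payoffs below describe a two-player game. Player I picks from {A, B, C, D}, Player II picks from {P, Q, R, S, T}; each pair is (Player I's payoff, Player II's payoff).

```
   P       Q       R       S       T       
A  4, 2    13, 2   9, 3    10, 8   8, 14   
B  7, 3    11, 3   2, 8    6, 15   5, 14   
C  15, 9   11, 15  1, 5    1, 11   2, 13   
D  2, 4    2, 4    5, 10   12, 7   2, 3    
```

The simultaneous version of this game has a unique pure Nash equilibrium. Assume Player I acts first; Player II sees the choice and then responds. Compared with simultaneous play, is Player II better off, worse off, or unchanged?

better off

Solve by backward induction (Player I leads).
- A: Player II compares 2, 2, 3, 8, 14 and picks T; Player I would get 8.
- B: Player II compares 3, 3, 8, 15, 14 and picks S; Player I would get 6.
- C: Player II compares 9, 15, 5, 11, 13 and picks Q; Player I would get 11.
- D: Player II compares 4, 4, 10, 7, 3 and picks R; Player I would get 5.
Maximizing over 8, 6, 11, 5, Player I chooses C. Subgame-perfect outcome: (C, Q) with payoffs (11, 15).
Now find the simultaneous Nash equilibrium.
Player I's best replies: P→C; Q→A; R→A; S→D; T→A.
Player II's best replies: A→T; B→S; C→Q; D→R.
Only (A, T) has each player best-responding; Nash payoffs (8, 14).
Player II earns 15 sequentially versus 14 at the Nash outcome: better off.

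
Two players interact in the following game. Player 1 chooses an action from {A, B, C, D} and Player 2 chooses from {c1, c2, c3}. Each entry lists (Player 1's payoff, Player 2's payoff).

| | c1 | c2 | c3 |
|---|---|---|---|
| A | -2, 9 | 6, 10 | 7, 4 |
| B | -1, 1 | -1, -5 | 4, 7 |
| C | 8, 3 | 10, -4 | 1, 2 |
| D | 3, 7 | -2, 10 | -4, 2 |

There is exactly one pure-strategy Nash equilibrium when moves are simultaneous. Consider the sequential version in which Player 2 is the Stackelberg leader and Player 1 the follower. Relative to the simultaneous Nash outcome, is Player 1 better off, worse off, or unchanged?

worse off

Backward induction with Player 2 moving first.
- c1: BR = C, leader payoff 3.
- c2: BR = C, leader payoff -4.
- c3: BR = A, leader payoff 4.
Maximizing over 3, -4, 4, Player 2 chooses c3. Subgame-perfect outcome: (A, c3) with payoffs (7, 4).
Now find the simultaneous Nash equilibrium.
Player 1's best replies: c1→C; c2→C; c3→A.
Player 2's best replies: A→c2; B→c3; C→c1; D→c2.
The unique mutual best reply is (C, c1), giving (8, 3).
Player 1 earns 7 sequentially versus 8 at the Nash outcome: worse off.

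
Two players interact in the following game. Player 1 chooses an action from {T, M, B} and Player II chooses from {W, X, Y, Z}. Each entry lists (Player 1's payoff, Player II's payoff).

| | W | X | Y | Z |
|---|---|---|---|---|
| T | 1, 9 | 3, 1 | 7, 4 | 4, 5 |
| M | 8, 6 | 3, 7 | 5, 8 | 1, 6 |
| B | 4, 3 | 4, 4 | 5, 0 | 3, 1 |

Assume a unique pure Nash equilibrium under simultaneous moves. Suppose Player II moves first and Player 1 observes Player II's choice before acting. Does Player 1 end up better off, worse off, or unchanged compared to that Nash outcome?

Player 1 best-responds to each possible Player II move:
- W → Player 1 plays M (best of 1, 8, 4); Player II gets 6.
- X → Player 1 plays B (best of 3, 3, 4); Player II gets 4.
- Y → Player 1 plays T (best of 7, 5, 5); Player II gets 4.
- Z → Player 1 plays T (best of 4, 1, 3); Player II gets 5.
Among 6, 4, 4, 5, the best is 6 at W. Subgame-perfect outcome: (M, W) with payoffs (8, 6).
Under simultaneous play:
Player 1's best replies: W→M; X→B; Y→T; Z→T.
Player II's best replies: T→W; M→Y; B→X.
Only (B, X) has each player best-responding; Nash payoffs (4, 4).
Player 1 earns 8 sequentially versus 4 at the Nash outcome: better off.

better off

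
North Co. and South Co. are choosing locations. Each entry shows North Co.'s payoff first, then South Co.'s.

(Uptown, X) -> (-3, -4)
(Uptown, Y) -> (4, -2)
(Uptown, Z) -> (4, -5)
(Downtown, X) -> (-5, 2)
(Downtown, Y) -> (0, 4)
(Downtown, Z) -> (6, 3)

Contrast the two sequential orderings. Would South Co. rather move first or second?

first

If North Co. leads: South Co.'s best replies are Uptown→Y, Downtown→Y; North Co.'s induced payoffs 4, 0; outcome (Uptown, Y), payoffs (4, -2).
If South Co. leads: North Co.'s best replies are X→Uptown, Y→Uptown, Z→Downtown; South Co.'s induced payoffs -4, -2, 3; outcome (Downtown, Z), payoffs (6, 3).
South Co. gets 3 moving first and -2 moving second, so South Co. prefers to move first.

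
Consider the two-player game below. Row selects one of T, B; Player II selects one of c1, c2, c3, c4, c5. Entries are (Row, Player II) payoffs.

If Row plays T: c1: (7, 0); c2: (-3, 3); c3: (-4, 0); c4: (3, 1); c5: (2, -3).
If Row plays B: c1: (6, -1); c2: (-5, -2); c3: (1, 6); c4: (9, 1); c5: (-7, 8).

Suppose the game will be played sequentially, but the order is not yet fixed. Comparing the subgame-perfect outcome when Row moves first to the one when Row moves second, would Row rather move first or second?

If Row leads: Player II's best replies are T→c2, B→c5; Row's induced payoffs -3, -7; outcome (T, c2), payoffs (-3, 3).
If Player II leads: Row's best replies are c1→T, c2→T, c3→B, c4→B, c5→T; Player II's induced payoffs 0, 3, 6, 1, -3; outcome (B, c3), payoffs (1, 6).
Row gets -3 moving first and 1 moving second, so Row prefers to move second.

second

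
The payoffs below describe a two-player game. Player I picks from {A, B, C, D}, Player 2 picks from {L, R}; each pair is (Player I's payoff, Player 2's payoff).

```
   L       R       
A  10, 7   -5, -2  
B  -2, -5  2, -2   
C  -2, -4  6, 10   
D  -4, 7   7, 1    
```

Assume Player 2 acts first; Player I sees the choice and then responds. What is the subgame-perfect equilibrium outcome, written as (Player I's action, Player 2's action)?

(A, L)

Solve by backward induction (Player 2 leads).
- L → Player I plays A (best of 10, -2, -2, -4); Player 2 gets 7.
- R → Player I plays D (best of -5, 2, 6, 7); Player 2 gets 1.
Maximizing over 7, 1, Player 2 chooses L. Subgame-perfect outcome: (A, L) with payoffs (10, 7).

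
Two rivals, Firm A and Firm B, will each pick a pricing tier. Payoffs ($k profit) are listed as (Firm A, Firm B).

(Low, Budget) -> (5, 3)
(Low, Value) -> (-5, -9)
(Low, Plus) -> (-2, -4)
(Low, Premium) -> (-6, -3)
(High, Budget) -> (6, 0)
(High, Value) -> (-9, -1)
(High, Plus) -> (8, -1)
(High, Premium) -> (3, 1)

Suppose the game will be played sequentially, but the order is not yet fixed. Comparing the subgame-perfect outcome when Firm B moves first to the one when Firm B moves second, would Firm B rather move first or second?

If Firm A leads: Firm B's best replies are Low→Budget, High→Premium; Firm A's induced payoffs 5, 3; outcome (Low, Budget), payoffs (5, 3).
If Firm B leads: Firm A's best replies are Budget→High, Value→Low, Plus→High, Premium→High; Firm B's induced payoffs 0, -9, -1, 1; outcome (High, Premium), payoffs (3, 1).
Firm B gets 1 moving first and 3 moving second, so Firm B prefers to move second.

second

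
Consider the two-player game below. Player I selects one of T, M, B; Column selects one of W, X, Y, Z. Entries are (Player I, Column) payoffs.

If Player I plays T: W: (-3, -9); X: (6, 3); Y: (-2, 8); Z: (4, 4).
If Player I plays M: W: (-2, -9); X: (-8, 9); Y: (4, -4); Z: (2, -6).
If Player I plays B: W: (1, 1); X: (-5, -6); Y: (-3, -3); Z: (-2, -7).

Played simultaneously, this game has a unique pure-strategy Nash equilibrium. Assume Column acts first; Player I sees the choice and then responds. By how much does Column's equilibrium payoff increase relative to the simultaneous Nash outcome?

3

Work backward from Player I's decision.
- W: Player I compares -3, -2, 1 and picks B; Column would get 1.
- X: Player I compares 6, -8, -5 and picks T; Column would get 3.
- Y: Player I compares -2, 4, -3 and picks M; Column would get -4.
- Z: Player I compares 4, 2, -2 and picks T; Column would get 4.
Maximizing over 1, 3, -4, 4, Column chooses Z. Subgame-perfect outcome: (T, Z) with payoffs (4, 4).
Under simultaneous play:
Player I's best replies: W→B; X→T; Y→M; Z→T.
Column's best replies: T→Y; M→X; B→W.
Only (B, W) has each player best-responding; Nash payoffs (1, 1).
Column's commitment gain: 4 − 1 = 3.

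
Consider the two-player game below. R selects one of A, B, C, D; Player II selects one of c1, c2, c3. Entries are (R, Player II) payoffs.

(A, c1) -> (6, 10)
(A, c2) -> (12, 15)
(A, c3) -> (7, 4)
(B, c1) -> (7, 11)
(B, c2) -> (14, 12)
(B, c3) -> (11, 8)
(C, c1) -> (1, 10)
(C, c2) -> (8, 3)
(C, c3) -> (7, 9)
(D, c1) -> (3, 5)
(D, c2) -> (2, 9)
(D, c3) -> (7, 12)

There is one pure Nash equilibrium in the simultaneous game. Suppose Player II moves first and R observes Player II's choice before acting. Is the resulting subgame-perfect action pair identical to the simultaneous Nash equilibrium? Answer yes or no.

R best-responds to each possible Player II move:
- c1: BR = B, leader payoff 11.
- c2: BR = B, leader payoff 12.
- c3: BR = B, leader payoff 8.
Maximizing over 11, 12, 8, Player II chooses c2. Subgame-perfect outcome: (B, c2) with payoffs (14, 12).
Now find the simultaneous Nash equilibrium.
R's best replies: c1→B; c2→B; c3→B.
Player II's best replies: A→c2; B→c2; C→c1; D→c3.
Only (B, c2) has each player best-responding; Nash payoffs (14, 12).
Sequential outcome (B, c2) coincides with the Nash profile (B, c2).

yes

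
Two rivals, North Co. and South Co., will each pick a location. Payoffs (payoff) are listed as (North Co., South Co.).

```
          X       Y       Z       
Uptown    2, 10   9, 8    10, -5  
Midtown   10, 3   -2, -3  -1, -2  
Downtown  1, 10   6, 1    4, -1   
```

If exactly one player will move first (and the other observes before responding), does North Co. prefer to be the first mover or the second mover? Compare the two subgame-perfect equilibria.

If North Co. leads: South Co.'s best replies are Uptown→X, Midtown→X, Downtown→X; North Co.'s induced payoffs 2, 10, 1; outcome (Midtown, X), payoffs (10, 3).
If South Co. leads: North Co.'s best replies are X→Midtown, Y→Uptown, Z→Uptown; South Co.'s induced payoffs 3, 8, -5; outcome (Uptown, Y), payoffs (9, 8).
North Co. gets 10 moving first and 9 moving second, so North Co. prefers to move first.

first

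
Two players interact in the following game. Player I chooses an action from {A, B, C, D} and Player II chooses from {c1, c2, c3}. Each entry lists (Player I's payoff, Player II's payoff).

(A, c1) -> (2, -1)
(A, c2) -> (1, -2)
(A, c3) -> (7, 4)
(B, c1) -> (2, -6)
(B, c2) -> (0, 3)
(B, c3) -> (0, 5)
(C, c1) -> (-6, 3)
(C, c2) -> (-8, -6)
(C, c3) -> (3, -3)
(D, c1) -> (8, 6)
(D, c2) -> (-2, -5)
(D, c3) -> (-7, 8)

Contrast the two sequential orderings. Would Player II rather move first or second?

If Player I leads: Player II's best replies are A→c3, B→c3, C→c1, D→c3; Player I's induced payoffs 7, 0, -6, -7; outcome (A, c3), payoffs (7, 4).
If Player II leads: Player I's best replies are c1→D, c2→A, c3→A; Player II's induced payoffs 6, -2, 4; outcome (D, c1), payoffs (8, 6).
Player II gets 6 moving first and 4 moving second, so Player II prefers to move first.

first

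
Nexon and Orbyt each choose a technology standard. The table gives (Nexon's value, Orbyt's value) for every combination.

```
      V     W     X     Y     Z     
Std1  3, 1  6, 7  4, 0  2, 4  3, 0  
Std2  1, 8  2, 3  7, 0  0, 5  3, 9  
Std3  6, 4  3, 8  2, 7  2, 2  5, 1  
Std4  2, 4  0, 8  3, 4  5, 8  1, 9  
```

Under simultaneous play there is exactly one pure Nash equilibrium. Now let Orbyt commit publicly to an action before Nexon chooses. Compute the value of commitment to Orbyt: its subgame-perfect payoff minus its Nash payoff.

Nexon best-responds to each possible Orbyt move:
- V: Nexon compares 3, 1, 6, 2 and picks Std3; Orbyt would get 4.
- W: Nexon compares 6, 2, 3, 0 and picks Std1; Orbyt would get 7.
- X: Nexon compares 4, 7, 2, 3 and picks Std2; Orbyt would get 0.
- Y: Nexon compares 2, 0, 2, 5 and picks Std4; Orbyt would get 8.
- Z: Nexon compares 3, 3, 5, 1 and picks Std3; Orbyt would get 1.
Among 4, 7, 0, 8, 1, the best is 8 at Y. Subgame-perfect outcome: (Std4, Y) with payoffs (5, 8).
For the simultaneous game, intersect best replies.
Nexon's best replies: V→Std3; W→Std1; X→Std2; Y→Std4; Z→Std3.
Orbyt's best replies: Std1→W; Std2→Z; Std3→W; Std4→Z.
Only (Std1, W) has each player best-responding; Nash payoffs (6, 7).
Orbyt's commitment gain: 8 − 7 = 1.

1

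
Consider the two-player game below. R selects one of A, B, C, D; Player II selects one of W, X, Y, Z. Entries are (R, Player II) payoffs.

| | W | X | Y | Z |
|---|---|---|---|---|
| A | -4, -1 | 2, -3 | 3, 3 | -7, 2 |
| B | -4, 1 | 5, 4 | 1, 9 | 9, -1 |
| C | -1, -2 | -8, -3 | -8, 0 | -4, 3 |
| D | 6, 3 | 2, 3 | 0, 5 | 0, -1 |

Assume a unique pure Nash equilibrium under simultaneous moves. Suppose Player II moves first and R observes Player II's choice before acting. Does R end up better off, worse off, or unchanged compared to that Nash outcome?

Solve by backward induction (Player II leads).
- W → R plays D (best of -4, -4, -1, 6); Player II gets 3.
- X → R plays B (best of 2, 5, -8, 2); Player II gets 4.
- Y → R plays A (best of 3, 1, -8, 0); Player II gets 3.
- Z → R plays B (best of -7, 9, -4, 0); Player II gets -1.
Player II's induced payoffs are 3, 4, 3, -1, so Player II commits to X. Subgame-perfect outcome: (B, X) with payoffs (5, 4).
For the simultaneous game, intersect best replies.
R's best replies: W→D; X→B; Y→A; Z→B.
Player II's best replies: A→Y; B→Y; C→Z; D→Y.
Only (A, Y) has each player best-responding; Nash payoffs (3, 3).
R earns 5 sequentially versus 3 at the Nash outcome: better off.

better off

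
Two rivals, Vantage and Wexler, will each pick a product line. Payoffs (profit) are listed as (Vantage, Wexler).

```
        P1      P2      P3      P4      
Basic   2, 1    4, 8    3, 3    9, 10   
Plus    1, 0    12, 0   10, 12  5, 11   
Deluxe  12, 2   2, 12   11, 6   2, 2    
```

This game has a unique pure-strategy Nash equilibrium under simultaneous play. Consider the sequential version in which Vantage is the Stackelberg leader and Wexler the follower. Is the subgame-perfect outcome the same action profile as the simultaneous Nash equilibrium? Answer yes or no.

no

Work backward from Wexler's decision.
- Basic → Wexler plays P4 (best of 1, 8, 3, 10); Vantage gets 9.
- Plus → Wexler plays P3 (best of 0, 0, 12, 11); Vantage gets 10.
- Deluxe → Wexler plays P2 (best of 2, 12, 6, 2); Vantage gets 2.
Maximizing over 9, 10, 2, Vantage chooses Plus. Subgame-perfect outcome: (Plus, P3) with payoffs (10, 12).
For the simultaneous game, intersect best replies.
Vantage's best replies: P1→Deluxe; P2→Plus; P3→Deluxe; P4→Basic.
Wexler's best replies: Basic→P4; Plus→P3; Deluxe→P2.
The unique mutual best reply is (Basic, P4), giving (9, 10).
Sequential outcome (Plus, P3) differs from the Nash profile (Basic, P4).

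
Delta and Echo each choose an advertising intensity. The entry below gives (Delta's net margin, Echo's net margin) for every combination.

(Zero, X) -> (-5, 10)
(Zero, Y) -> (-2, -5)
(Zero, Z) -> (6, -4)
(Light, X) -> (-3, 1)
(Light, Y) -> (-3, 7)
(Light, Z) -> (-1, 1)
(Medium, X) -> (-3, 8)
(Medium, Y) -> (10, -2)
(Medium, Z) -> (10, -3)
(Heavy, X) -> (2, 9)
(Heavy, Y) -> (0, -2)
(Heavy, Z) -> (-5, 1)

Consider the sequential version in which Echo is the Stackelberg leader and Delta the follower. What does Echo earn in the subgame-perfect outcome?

Solve by backward induction (Echo leads).
- X: BR = Heavy, leader payoff 9.
- Y: BR = Medium, leader payoff -2.
- Z: BR = Medium, leader payoff -3.
Among 9, -2, -3, the best is 9 at X. Subgame-perfect outcome: (Heavy, X) with payoffs (2, 9).

9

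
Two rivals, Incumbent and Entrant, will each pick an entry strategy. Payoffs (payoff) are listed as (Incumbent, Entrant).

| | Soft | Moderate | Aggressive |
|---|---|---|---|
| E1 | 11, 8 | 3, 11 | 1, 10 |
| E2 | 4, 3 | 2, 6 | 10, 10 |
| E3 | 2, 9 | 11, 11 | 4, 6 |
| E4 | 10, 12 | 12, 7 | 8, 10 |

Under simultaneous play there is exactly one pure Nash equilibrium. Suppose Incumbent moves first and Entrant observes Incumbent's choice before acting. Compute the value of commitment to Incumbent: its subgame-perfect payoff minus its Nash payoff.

Backward induction with Incumbent moving first.
- E1: BR = Moderate, leader payoff 3.
- E2: BR = Aggressive, leader payoff 10.
- E3: BR = Moderate, leader payoff 11.
- E4: BR = Soft, leader payoff 10.
Incumbent's induced payoffs are 3, 10, 11, 10, so Incumbent commits to E3. Subgame-perfect outcome: (E3, Moderate) with payoffs (11, 11).
Now find the simultaneous Nash equilibrium.
Incumbent's best replies: Soft→E1; Moderate→E4; Aggressive→E2.
Entrant's best replies: E1→Moderate; E2→Aggressive; E3→Moderate; E4→Soft.
The unique mutual best reply is (E2, Aggressive), giving (10, 10).
Incumbent's commitment gain: 11 − 10 = 1.

1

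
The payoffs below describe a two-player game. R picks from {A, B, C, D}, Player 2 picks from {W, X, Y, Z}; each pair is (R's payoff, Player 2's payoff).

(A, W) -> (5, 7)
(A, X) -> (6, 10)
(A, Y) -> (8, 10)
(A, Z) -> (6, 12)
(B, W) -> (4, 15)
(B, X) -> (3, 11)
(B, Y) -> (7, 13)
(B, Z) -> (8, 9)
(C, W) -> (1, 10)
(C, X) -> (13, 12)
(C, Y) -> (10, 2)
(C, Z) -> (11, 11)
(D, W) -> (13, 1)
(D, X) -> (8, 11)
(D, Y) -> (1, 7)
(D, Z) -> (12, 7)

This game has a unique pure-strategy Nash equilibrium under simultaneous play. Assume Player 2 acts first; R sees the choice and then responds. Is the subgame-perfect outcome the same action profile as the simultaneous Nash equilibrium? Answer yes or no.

Backward induction with Player 2 moving first.
- W: BR = D, leader payoff 1.
- X: BR = C, leader payoff 12.
- Y: BR = C, leader payoff 2.
- Z: BR = D, leader payoff 7.
Among 1, 12, 2, 7, the best is 12 at X. Subgame-perfect outcome: (C, X) with payoffs (13, 12).
Now find the simultaneous Nash equilibrium.
R's best replies: W→D; X→C; Y→C; Z→D.
Player 2's best replies: A→Z; B→W; C→X; D→X.
Only (C, X) has each player best-responding; Nash payoffs (13, 12).
Sequential outcome (C, X) coincides with the Nash profile (C, X).

yes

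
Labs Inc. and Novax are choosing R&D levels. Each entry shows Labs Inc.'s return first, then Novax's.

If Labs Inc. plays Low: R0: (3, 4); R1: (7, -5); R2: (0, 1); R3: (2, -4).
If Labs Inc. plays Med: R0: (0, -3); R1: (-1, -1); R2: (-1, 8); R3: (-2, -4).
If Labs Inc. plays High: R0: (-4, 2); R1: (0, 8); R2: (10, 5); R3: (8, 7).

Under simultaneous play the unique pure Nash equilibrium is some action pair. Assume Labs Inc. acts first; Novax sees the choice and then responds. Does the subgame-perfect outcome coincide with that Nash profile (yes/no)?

Work backward from Novax's decision.
- Low: BR = R0, leader payoff 3.
- Med: BR = R2, leader payoff -1.
- High: BR = R1, leader payoff 0.
Labs Inc.'s induced payoffs are 3, -1, 0, so Labs Inc. commits to Low. Subgame-perfect outcome: (Low, R0) with payoffs (3, 4).
Under simultaneous play:
Labs Inc.'s best replies: R0→Low; R1→Low; R2→High; R3→High.
Novax's best replies: Low→R0; Med→R2; High→R1.
The unique mutual best reply is (Low, R0), giving (3, 4).
Sequential outcome (Low, R0) coincides with the Nash profile (Low, R0).

yes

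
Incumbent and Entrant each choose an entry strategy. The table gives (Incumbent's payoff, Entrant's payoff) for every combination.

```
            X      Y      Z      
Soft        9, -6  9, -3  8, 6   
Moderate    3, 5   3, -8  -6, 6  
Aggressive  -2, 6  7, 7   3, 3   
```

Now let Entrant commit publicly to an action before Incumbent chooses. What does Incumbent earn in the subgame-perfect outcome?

Backward induction with Entrant moving first.
- X: Incumbent compares 9, 3, -2 and picks Soft; Entrant would get -6.
- Y: Incumbent compares 9, 3, 7 and picks Soft; Entrant would get -3.
- Z: Incumbent compares 8, -6, 3 and picks Soft; Entrant would get 6.
Maximizing over -6, -3, 6, Entrant chooses Z. Subgame-perfect outcome: (Soft, Z) with payoffs (8, 6).

8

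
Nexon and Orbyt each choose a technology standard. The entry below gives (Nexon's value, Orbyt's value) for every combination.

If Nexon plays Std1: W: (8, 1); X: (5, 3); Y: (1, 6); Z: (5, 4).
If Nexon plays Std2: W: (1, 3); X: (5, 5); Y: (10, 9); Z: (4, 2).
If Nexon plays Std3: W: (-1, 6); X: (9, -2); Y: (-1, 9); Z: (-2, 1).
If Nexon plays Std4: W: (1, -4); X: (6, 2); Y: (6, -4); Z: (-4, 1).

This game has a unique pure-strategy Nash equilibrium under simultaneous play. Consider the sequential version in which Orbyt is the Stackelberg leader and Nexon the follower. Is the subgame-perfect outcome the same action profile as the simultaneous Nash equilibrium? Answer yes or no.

yes

Solve by backward induction (Orbyt leads).
- W: BR = Std1, leader payoff 1.
- X: BR = Std3, leader payoff -2.
- Y: BR = Std2, leader payoff 9.
- Z: BR = Std1, leader payoff 4.
Among 1, -2, 9, 4, the best is 9 at Y. Subgame-perfect outcome: (Std2, Y) with payoffs (10, 9).
Now find the simultaneous Nash equilibrium.
Nexon's best replies: W→Std1; X→Std3; Y→Std2; Z→Std1.
Orbyt's best replies: Std1→Y; Std2→Y; Std3→Y; Std4→X.
The unique mutual best reply is (Std2, Y), giving (10, 9).
Sequential outcome (Std2, Y) coincides with the Nash profile (Std2, Y).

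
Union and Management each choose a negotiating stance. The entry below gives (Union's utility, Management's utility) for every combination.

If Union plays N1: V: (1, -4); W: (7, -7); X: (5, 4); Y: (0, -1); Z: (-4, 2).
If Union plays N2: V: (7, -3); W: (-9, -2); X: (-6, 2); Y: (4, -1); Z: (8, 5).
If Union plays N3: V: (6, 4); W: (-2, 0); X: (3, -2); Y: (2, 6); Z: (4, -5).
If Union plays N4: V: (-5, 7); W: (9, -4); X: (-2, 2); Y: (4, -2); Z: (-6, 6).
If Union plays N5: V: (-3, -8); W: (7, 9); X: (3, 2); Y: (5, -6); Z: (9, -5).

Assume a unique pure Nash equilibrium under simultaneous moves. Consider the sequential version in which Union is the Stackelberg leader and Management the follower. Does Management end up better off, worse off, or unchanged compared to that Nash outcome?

better off

Solve by backward induction (Union leads).
- N1: BR = X, leader payoff 5.
- N2: BR = Z, leader payoff 8.
- N3: BR = Y, leader payoff 2.
- N4: BR = V, leader payoff -5.
- N5: BR = W, leader payoff 7.
Among 5, 8, 2, -5, 7, the best is 8 at N2. Subgame-perfect outcome: (N2, Z) with payoffs (8, 5).
For the simultaneous game, intersect best replies.
Union's best replies: V→N2; W→N4; X→N1; Y→N5; Z→N5.
Management's best replies: N1→X; N2→Z; N3→Y; N4→V; N5→W.
The unique mutual best reply is (N1, X), giving (5, 4).
Management earns 5 sequentially versus 4 at the Nash outcome: better off.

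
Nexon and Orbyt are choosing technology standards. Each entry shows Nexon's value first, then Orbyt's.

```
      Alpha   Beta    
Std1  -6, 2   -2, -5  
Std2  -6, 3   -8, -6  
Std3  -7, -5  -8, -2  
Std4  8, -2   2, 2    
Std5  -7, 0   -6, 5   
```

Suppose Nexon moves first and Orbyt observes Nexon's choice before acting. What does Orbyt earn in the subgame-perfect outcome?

Backward induction with Nexon moving first.
- Std1: Orbyt compares 2, -5 and picks Alpha; Nexon would get -6.
- Std2: Orbyt compares 3, -6 and picks Alpha; Nexon would get -6.
- Std3: Orbyt compares -5, -2 and picks Beta; Nexon would get -8.
- Std4: Orbyt compares -2, 2 and picks Beta; Nexon would get 2.
- Std5: Orbyt compares 0, 5 and picks Beta; Nexon would get -6.
Maximizing over -6, -6, -8, 2, -6, Nexon chooses Std4. Subgame-perfect outcome: (Std4, Beta) with payoffs (2, 2).

2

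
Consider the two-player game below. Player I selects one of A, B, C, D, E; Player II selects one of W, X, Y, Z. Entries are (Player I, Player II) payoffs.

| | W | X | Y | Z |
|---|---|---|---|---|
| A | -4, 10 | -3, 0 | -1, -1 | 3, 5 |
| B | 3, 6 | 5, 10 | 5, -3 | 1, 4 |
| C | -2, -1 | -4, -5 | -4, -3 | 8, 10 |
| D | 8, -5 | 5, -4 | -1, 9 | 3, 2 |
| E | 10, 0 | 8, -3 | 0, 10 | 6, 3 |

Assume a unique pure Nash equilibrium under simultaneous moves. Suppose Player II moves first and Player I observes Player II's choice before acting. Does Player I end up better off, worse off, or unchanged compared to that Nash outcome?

Backward induction with Player II moving first.
- W → Player I plays E (best of -4, 3, -2, 8, 10); Player II gets 0.
- X → Player I plays E (best of -3, 5, -4, 5, 8); Player II gets -3.
- Y → Player I plays B (best of -1, 5, -4, -1, 0); Player II gets -3.
- Z → Player I plays C (best of 3, 1, 8, 3, 6); Player II gets 10.
Maximizing over 0, -3, -3, 10, Player II chooses Z. Subgame-perfect outcome: (C, Z) with payoffs (8, 10).
Under simultaneous play:
Player I's best replies: W→E; X→E; Y→B; Z→C.
Player II's best replies: A→W; B→X; C→Z; D→Y; E→Y.
The unique mutual best reply is (C, Z), giving (8, 10).
Player I earns 8 sequentially versus 8 at the Nash outcome: unchanged.

unchanged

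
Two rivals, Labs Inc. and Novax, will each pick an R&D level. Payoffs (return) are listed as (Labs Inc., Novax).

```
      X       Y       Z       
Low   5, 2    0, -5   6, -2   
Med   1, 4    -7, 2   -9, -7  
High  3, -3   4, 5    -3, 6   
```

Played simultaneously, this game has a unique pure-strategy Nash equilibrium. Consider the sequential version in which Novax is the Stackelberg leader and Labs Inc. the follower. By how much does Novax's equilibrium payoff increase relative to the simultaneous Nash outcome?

3

Work backward from Labs Inc.'s decision.
- X: Labs Inc. compares 5, 1, 3 and picks Low; Novax would get 2.
- Y: Labs Inc. compares 0, -7, 4 and picks High; Novax would get 5.
- Z: Labs Inc. compares 6, -9, -3 and picks Low; Novax would get -2.
Novax's induced payoffs are 2, 5, -2, so Novax commits to Y. Subgame-perfect outcome: (High, Y) with payoffs (4, 5).
Under simultaneous play:
Labs Inc.'s best replies: X→Low; Y→High; Z→Low.
Novax's best replies: Low→X; Med→X; High→Z.
The unique mutual best reply is (Low, X), giving (5, 2).
Novax's commitment gain: 5 − 2 = 3.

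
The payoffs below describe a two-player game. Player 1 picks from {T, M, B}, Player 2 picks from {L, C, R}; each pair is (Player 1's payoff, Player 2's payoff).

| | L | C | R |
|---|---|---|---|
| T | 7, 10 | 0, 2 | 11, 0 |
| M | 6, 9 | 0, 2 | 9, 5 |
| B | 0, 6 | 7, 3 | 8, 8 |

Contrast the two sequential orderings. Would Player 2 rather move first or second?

first

If Player 1 leads: Player 2's best replies are T→L, M→L, B→R; Player 1's induced payoffs 7, 6, 8; outcome (B, R), payoffs (8, 8).
If Player 2 leads: Player 1's best replies are L→T, C→B, R→T; Player 2's induced payoffs 10, 3, 0; outcome (T, L), payoffs (7, 10).
Player 2 gets 10 moving first and 8 moving second, so Player 2 prefers to move first.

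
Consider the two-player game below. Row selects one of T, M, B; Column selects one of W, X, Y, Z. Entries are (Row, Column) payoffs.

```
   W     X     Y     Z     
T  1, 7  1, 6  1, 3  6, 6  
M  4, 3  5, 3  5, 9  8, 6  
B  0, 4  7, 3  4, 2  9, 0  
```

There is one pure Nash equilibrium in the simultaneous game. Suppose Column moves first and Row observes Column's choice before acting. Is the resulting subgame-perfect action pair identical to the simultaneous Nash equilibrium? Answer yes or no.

yes

Work backward from Row's decision.
- W → Row plays M (best of 1, 4, 0); Column gets 3.
- X → Row plays B (best of 1, 5, 7); Column gets 3.
- Y → Row plays M (best of 1, 5, 4); Column gets 9.
- Z → Row plays B (best of 6, 8, 9); Column gets 0.
Among 3, 3, 9, 0, the best is 9 at Y. Subgame-perfect outcome: (M, Y) with payoffs (5, 9).
Now find the simultaneous Nash equilibrium.
Row's best replies: W→M; X→B; Y→M; Z→B.
Column's best replies: T→W; M→Y; B→W.
The unique mutual best reply is (M, Y), giving (5, 9).
Sequential outcome (M, Y) coincides with the Nash profile (M, Y).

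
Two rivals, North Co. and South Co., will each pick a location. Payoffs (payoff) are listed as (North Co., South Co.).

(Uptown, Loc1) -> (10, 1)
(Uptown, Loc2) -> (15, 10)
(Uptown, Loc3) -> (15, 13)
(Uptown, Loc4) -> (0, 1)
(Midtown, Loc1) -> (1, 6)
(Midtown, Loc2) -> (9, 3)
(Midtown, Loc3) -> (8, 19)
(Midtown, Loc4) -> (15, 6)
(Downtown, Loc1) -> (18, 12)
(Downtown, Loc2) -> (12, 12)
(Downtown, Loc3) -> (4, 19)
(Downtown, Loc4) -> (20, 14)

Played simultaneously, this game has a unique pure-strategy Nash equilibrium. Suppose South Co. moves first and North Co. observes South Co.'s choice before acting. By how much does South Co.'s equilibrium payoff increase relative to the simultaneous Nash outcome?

Work backward from North Co.'s decision.
- Loc1: BR = Downtown, leader payoff 12.
- Loc2: BR = Uptown, leader payoff 10.
- Loc3: BR = Uptown, leader payoff 13.
- Loc4: BR = Downtown, leader payoff 14.
South Co.'s induced payoffs are 12, 10, 13, 14, so South Co. commits to Loc4. Subgame-perfect outcome: (Downtown, Loc4) with payoffs (20, 14).
Now find the simultaneous Nash equilibrium.
North Co.'s best replies: Loc1→Downtown; Loc2→Uptown; Loc3→Uptown; Loc4→Downtown.
South Co.'s best replies: Uptown→Loc3; Midtown→Loc3; Downtown→Loc3.
Only (Uptown, Loc3) has each player best-responding; Nash payoffs (15, 13).
South Co.'s commitment gain: 14 − 13 = 1.

1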